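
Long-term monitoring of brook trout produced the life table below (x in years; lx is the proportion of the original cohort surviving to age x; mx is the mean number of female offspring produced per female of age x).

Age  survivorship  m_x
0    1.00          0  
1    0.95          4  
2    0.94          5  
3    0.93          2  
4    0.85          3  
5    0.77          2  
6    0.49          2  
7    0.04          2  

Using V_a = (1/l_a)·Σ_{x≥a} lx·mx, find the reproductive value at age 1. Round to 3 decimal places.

16.326

lx·mx for x ≥ 1: 3.8, 4.7, 1.86, 2.55, 1.54, 0.98, 0.08 → sum = 15.51
V_1 = 15.51 / l_1 = 15.51 / 0.95 = 16.326316… → 16.326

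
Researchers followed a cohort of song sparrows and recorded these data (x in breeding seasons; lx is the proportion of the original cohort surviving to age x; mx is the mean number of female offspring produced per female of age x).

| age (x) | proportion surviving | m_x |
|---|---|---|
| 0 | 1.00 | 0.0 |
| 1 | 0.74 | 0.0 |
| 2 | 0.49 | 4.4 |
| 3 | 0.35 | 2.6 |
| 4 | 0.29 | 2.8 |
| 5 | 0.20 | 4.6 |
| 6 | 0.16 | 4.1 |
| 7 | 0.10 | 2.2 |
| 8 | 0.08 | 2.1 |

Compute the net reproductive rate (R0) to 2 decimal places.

lx·mx by age: 0, 0, 2.156, 0.91, 0.812, 0.92, 0.656, 0.22, 0.168
R0 = Σ lx·mx = 5.842 → 5.84

5.84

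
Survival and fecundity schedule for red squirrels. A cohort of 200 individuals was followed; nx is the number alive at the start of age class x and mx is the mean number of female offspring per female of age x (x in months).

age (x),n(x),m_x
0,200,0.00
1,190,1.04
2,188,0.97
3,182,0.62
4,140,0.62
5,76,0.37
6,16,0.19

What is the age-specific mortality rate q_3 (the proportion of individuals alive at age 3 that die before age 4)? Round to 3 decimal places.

lx = nx/n0 = nx/200: 1, 0.95, 0.94, 0.91, 0.7, 0.38, 0.08
q_3 = (l_3 − l_4) / l_3 = (0.91 − 0.7) / 0.91
     = 0.21 / 0.91 = 0.230769… → 0.231

0.231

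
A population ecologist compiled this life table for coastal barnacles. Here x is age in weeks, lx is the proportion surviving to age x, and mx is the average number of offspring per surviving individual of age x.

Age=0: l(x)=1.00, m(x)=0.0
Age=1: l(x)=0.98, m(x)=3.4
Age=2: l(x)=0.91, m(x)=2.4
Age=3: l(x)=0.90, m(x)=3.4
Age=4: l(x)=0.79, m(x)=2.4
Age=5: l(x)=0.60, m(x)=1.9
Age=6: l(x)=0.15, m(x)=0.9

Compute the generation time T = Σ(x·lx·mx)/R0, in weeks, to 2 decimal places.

2.64

lx·mx: 0, 3.332, 2.184, 3.06, 1.896, 1.14, 0.135 → R0 = 11.747
x·lx·mx: 0, 3.332, 4.368, 9.18, 7.584, 5.7, 0.81 → Σ = 30.974
T = 30.974 / 11.747 = 2.636758… → 2.64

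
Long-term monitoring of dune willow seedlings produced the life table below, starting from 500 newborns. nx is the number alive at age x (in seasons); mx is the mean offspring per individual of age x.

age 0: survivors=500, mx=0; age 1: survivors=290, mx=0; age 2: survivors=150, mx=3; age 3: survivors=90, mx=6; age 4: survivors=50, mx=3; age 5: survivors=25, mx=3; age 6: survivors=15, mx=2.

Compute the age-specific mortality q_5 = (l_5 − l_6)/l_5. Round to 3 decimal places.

0.400

lx = nx/n0 = nx/500: 1, 0.58, 0.3, 0.18, 0.1, 0.05, 0.03
q_5 = (l_5 − l_6) / l_5 = (0.05 − 0.03) / 0.05
     = 0.02 / 0.05 = 0.4 → 0.400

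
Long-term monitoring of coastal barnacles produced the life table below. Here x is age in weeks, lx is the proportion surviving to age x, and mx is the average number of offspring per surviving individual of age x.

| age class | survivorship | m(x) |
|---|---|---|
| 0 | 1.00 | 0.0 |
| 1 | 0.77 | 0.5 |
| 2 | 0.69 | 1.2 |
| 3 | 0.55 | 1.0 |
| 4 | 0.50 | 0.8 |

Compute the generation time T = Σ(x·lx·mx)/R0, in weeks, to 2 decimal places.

lx·mx: 0, 0.385, 0.828, 0.55, 0.4 → R0 = 2.163
x·lx·mx: 0, 0.385, 1.656, 1.65, 1.6 → Σ = 5.291
T = 5.291 / 2.163 = 2.44614… → 2.45

2.45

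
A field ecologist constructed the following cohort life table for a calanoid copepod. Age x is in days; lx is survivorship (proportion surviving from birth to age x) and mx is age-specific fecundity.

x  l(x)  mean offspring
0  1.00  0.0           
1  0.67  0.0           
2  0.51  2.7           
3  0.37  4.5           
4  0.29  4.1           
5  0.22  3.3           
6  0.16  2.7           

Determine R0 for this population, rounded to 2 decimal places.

lx·mx by age: 0, 0, 1.377, 1.665, 1.189, 0.726, 0.432
R0 = Σ lx·mx = 5.389 → 5.39

5.39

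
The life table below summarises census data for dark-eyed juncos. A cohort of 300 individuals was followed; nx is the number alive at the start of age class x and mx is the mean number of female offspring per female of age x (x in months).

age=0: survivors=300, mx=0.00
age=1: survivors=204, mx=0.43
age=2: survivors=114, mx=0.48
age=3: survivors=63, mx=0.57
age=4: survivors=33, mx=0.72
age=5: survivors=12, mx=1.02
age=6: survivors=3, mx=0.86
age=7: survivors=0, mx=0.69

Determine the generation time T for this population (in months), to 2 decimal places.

2.20

lx = nx/n0 = nx/300: 1, 0.68, 0.38, 0.21, 0.11, 0.04, 0.01, 0
lx·mx: 0, 0.2924, 0.1824, 0.1197, 0.0792, 0.0408, 0.0086, 0 → R0 = 0.7231
x·lx·mx: 0, 0.2924, 0.3648, 0.3591, 0.3168, 0.204, 0.0516, 0 → Σ = 1.5887
T = 1.5887 / 0.7231 = 2.197068… → 2.20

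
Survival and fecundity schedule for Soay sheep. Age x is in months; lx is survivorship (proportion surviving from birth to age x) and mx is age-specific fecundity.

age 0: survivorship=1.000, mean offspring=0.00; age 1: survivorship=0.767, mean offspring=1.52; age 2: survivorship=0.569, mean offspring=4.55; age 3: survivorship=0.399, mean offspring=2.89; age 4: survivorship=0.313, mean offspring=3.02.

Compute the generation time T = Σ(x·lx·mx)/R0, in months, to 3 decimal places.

2.321

lx·mx: 0, 1.16584, 2.58895, 1.15311, 0.94526 → R0 = 5.85316
x·lx·mx: 0, 1.16584, 5.1779, 3.45933, 3.78104 → Σ = 13.58411
T = 13.58411 / 5.85316 = 2.320816… → 2.321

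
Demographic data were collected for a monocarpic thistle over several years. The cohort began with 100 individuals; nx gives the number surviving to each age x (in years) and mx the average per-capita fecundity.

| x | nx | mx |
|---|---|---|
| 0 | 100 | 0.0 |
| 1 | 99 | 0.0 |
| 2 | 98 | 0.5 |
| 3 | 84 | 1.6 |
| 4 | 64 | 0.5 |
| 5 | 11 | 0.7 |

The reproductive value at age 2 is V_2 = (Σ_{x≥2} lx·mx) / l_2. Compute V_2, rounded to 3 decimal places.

lx = nx/n0 = nx/100: 1, 0.99, 0.98, 0.84, 0.64, 0.11
lx·mx for x ≥ 2: 0.49, 1.344, 0.32, 0.077 → sum = 2.231
V_2 = 2.231 / l_2 = 2.231 / 0.98 = 2.276531… → 2.277

2.277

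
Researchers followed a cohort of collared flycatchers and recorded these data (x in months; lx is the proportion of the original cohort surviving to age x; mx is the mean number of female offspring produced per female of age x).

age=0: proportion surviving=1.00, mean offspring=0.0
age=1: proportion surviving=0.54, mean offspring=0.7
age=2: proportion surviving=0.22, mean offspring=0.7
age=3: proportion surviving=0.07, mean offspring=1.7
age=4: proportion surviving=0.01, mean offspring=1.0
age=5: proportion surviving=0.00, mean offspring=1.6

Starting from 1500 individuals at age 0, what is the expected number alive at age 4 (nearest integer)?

15

Expected survivors = N0 · l_4 = 1500 × 0.01 = 15 → 15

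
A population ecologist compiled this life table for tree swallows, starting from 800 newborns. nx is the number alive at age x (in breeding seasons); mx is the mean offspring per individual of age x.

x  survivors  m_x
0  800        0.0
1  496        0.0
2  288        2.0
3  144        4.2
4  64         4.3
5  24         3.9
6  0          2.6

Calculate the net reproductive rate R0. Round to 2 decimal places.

1.94

lx = nx/n0 = nx/800: 1, 0.62, 0.36, 0.18, 0.08, 0.03, 0
lx·mx by age: 0, 0, 0.72, 0.756, 0.344, 0.117, 0
R0 = Σ lx·mx = 1.937 → 1.94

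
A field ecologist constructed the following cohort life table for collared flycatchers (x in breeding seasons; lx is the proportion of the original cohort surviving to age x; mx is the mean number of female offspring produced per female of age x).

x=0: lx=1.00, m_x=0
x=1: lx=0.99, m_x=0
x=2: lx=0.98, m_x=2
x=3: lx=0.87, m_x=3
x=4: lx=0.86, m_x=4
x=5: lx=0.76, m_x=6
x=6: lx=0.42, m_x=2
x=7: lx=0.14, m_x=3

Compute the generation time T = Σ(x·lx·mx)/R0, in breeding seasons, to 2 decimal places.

4.07

lx·mx: 0, 0, 1.96, 2.61, 3.44, 4.56, 0.84, 0.42 → R0 = 13.83
x·lx·mx: 0, 0, 3.92, 7.83, 13.76, 22.8, 5.04, 2.94 → Σ = 56.29
T = 56.29 / 13.83 = 4.070137… → 4.07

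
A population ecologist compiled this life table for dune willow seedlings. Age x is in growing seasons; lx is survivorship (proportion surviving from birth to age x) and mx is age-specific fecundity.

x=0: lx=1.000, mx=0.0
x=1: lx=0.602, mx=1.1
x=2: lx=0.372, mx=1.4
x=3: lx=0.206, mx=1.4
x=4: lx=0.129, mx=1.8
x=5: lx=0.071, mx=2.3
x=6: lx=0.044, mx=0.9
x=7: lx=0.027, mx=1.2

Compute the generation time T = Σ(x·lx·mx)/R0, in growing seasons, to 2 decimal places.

2.46

lx·mx: 0, 0.6622, 0.5208, 0.2884, 0.2322, 0.1633, 0.0396, 0.0324 → R0 = 1.9389
x·lx·mx: 0, 0.6622, 1.0416, 0.8652, 0.9288, 0.8165, 0.2376, 0.2268 → Σ = 4.7787
T = 4.7787 / 1.9389 = 2.464645… → 2.46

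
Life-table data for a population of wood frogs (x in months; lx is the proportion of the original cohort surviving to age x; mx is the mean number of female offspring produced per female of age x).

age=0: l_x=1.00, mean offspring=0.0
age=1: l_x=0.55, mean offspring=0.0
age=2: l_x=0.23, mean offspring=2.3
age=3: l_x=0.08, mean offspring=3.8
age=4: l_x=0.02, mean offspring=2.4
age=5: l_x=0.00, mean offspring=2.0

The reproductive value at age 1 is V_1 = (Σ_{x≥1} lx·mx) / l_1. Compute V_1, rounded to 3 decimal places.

1.602

lx·mx for x ≥ 1: 0, 0.529, 0.304, 0.048, 0 → sum = 0.881
V_1 = 0.881 / l_1 = 0.881 / 0.55 = 1.601818… → 1.602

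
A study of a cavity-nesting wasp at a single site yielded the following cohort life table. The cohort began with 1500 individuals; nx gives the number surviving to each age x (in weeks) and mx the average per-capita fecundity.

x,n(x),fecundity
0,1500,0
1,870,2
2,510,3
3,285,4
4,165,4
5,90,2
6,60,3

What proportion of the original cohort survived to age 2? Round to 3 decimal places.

0.340

l_2 = n_2/n_0 = 510/1500 = 0.34 → 0.340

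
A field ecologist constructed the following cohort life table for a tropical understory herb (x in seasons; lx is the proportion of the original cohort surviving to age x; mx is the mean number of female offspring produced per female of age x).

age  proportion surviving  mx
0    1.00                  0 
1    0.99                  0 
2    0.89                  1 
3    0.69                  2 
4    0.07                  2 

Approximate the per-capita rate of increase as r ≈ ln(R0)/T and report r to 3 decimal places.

R0 = Σ lx·mx = 0 + 0 + 0.89 + 1.38 + 0.14 = 2.41
Σ x·lx·mx = 6.48; T = 6.48/2.41 = 2.6888…
r ≈ ln(R0)/T = ln(2.41)/2.6888… = 0.32715… → 0.327

0.327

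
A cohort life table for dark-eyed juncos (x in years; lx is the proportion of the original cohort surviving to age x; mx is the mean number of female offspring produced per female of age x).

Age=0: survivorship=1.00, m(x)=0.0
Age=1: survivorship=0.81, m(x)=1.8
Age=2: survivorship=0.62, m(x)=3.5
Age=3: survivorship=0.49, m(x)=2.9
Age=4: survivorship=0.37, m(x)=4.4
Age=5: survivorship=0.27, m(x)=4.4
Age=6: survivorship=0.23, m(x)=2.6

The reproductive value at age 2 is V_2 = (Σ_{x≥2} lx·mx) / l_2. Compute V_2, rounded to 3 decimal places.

lx·mx for x ≥ 2: 2.17, 1.421, 1.628, 1.188, 0.598 → sum = 7.005
V_2 = 7.005 / l_2 = 7.005 / 0.62 = 11.298387… → 11.298

11.298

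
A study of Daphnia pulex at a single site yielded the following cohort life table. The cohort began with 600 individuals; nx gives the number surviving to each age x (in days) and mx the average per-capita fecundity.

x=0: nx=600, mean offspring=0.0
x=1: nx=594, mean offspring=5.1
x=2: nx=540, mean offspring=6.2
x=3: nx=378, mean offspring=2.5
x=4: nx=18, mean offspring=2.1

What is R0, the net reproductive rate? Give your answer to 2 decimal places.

12.27

lx = nx/n0 = nx/600: 1, 0.99, 0.9, 0.63, 0.03
lx·mx by age: 0, 5.049, 5.58, 1.575, 0.063
R0 = Σ lx·mx = 12.267 → 12.27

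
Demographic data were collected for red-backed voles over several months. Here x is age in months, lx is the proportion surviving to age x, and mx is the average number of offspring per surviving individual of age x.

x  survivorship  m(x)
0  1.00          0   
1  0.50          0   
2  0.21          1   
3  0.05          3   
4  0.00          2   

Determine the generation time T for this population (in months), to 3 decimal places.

2.417

lx·mx: 0, 0, 0.21, 0.15, 0 → R0 = 0.36
x·lx·mx: 0, 0, 0.42, 0.45, 0 → Σ = 0.87
T = 0.87 / 0.36 = 2.416667… → 2.417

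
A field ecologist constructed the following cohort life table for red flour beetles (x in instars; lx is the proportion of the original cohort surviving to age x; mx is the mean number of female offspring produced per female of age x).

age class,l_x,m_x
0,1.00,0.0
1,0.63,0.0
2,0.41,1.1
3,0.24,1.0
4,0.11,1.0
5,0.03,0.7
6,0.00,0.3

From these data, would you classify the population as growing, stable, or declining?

R0 = Σ lx·mx = 0 + 0 + 0.451 + 0.24 + 0.11 + 0.021 + 0 = 0.822
R0 < 1, so the population is declining.

declining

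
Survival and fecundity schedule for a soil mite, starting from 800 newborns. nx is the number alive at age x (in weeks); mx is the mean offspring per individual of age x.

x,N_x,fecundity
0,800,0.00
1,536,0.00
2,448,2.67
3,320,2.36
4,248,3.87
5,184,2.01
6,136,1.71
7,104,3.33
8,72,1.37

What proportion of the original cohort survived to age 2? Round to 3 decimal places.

l_2 = n_2/n_0 = 448/800 = 0.56 → 0.560

0.560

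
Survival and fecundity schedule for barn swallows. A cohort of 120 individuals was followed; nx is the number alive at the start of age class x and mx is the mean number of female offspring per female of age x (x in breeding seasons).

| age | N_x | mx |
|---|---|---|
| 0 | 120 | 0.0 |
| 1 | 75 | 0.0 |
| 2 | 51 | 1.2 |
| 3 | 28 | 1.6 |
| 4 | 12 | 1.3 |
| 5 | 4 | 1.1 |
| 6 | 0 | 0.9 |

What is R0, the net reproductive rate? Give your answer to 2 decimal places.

1.05

lx = nx/n0 = nx/120: 1, 0.625, 0.425, 0.23333…, 0.1, 0.03333…, 0
lx·mx by age: 0, 0, 0.51, 0.373333…, 0.13, 0.036667…, 0
R0 = Σ lx·mx = 1.05… → 1.05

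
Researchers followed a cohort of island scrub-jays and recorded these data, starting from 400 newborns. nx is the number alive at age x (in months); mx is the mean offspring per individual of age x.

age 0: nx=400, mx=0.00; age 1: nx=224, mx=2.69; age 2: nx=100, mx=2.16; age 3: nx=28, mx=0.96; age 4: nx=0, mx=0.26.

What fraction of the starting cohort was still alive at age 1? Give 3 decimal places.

l_1 = n_1/n_0 = 224/400 = 0.56 → 0.560

0.560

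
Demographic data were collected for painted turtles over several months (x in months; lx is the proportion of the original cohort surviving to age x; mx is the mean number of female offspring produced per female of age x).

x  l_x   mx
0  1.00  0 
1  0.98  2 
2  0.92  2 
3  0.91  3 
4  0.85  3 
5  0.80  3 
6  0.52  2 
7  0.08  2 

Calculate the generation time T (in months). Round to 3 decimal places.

lx·mx: 0, 1.96, 1.84, 2.73, 2.55, 2.4, 1.04, 0.16 → R0 = 12.68
x·lx·mx: 0, 1.96, 3.68, 8.19, 10.2, 12, 6.24, 1.12 → Σ = 43.39
T = 43.39 / 12.68 = 3.421924… → 3.422

3.422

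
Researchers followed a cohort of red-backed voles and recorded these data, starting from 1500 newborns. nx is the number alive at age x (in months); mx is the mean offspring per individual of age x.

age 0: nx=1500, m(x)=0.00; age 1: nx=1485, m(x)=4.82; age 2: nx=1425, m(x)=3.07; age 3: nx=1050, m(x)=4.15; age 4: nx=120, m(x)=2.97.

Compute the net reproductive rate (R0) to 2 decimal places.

10.83

lx = nx/n0 = nx/1500: 1, 0.99, 0.95, 0.7, 0.08
lx·mx by age: 0, 4.7718, 2.9165, 2.905, 0.2376
R0 = Σ lx·mx = 10.8309 → 10.83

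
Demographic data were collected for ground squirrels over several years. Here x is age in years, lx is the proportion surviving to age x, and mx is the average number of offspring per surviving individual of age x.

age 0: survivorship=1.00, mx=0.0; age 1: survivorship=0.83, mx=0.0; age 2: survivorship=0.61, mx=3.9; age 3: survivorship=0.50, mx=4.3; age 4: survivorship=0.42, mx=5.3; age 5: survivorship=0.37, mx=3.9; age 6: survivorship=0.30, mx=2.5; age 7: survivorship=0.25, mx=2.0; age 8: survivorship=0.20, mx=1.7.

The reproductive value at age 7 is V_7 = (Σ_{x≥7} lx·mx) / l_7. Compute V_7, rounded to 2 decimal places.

3.36

lx·mx for x ≥ 7: 0.5, 0.34 → sum = 0.84
V_7 = 0.84 / l_7 = 0.84 / 0.25 = 3.36 → 3.36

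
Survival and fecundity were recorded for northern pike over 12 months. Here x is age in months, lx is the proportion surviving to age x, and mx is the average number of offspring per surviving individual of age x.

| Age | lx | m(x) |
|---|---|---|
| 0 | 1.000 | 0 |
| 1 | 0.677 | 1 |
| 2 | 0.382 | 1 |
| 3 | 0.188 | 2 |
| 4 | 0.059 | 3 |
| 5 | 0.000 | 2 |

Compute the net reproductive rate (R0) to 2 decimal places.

1.61

lx·mx by age: 0, 0.677, 0.382, 0.376, 0.177, 0
R0 = Σ lx·mx = 1.612 → 1.61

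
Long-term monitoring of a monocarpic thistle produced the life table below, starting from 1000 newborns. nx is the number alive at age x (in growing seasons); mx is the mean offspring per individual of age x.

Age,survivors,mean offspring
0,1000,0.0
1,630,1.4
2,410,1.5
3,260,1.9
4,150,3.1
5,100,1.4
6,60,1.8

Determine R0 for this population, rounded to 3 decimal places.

2.704

lx = nx/n0 = nx/1000: 1, 0.63, 0.41, 0.26, 0.15, 0.1, 0.06
lx·mx by age: 0, 0.882, 0.615, 0.494, 0.465, 0.14, 0.108
R0 = Σ lx·mx = 2.704 → 2.704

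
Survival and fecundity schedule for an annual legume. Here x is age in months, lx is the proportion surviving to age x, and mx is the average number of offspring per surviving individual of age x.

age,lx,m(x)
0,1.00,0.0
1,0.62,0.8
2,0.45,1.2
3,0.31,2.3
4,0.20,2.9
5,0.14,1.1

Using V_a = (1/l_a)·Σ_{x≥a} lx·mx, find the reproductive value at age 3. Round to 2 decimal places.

4.67

lx·mx for x ≥ 3: 0.713, 0.58, 0.154 → sum = 1.447
V_3 = 1.447 / l_3 = 1.447 / 0.31 = 4.667742… → 4.67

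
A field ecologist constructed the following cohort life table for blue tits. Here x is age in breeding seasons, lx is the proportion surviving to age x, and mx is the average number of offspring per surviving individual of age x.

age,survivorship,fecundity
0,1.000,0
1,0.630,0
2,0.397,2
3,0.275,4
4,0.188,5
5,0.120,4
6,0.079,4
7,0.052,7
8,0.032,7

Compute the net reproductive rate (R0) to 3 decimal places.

4.218

lx·mx by age: 0, 0, 0.794, 1.1, 0.94, 0.48, 0.316, 0.364, 0.224
R0 = Σ lx·mx = 4.218 → 4.218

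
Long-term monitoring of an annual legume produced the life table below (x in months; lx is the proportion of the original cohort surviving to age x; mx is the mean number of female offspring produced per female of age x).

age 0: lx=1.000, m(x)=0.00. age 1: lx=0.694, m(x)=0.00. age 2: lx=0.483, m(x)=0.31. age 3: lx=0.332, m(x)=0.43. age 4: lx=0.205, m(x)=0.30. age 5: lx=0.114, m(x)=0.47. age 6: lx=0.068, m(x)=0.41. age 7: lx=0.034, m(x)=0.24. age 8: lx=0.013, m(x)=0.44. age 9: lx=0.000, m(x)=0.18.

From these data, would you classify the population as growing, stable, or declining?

declining

R0 = Σ lx·mx = 0 + 0 + 0.14973 + 0.14276 + 0.0615 + 0.05358 + 0.02788 + 0.00816 + 0.00572 + 0 = 0.44933
R0 < 1, so the population is declining.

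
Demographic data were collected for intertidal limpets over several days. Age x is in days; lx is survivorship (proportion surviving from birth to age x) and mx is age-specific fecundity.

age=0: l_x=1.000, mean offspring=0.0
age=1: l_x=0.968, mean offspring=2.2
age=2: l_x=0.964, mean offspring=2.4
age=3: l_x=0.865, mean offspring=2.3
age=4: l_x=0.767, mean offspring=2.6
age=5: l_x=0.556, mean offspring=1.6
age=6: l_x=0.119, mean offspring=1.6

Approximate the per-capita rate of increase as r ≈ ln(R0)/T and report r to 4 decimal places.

R0 = Σ lx·mx = 0 + 2.1296 + 2.3136 + 1.9895 + 1.9942 + 0.8896 + 0.1904 = 9.5069
Σ x·lx·mx = 26.2925; T = 26.2925/9.5069 = 2.76562…
r ≈ ln(R0)/T = ln(9.5069)/2.76562… = 0.81429… → 0.8143

0.8143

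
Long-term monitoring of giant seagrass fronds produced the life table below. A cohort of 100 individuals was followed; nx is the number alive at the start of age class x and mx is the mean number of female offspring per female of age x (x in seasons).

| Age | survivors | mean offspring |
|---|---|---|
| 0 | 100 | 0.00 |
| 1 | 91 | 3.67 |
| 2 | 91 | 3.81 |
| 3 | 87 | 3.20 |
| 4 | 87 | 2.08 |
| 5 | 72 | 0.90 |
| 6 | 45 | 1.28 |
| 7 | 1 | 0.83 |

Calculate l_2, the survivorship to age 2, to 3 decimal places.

l_2 = n_2/n_0 = 91/100 = 0.91 → 0.910

0.910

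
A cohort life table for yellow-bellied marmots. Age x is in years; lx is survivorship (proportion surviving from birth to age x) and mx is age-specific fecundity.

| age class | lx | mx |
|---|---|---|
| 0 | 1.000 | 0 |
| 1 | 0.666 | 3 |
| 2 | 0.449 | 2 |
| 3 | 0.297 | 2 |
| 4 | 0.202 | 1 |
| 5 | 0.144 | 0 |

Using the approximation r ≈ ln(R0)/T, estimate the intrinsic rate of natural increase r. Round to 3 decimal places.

R0 = Σ lx·mx = 0 + 1.998 + 0.898 + 0.594 + 0.202 + 0 = 3.692
Σ x·lx·mx = 6.384; T = 6.384/3.692 = 1.72914…
r ≈ ln(R0)/T = ln(3.692)/1.72914… = 0.75538… → 0.755

0.755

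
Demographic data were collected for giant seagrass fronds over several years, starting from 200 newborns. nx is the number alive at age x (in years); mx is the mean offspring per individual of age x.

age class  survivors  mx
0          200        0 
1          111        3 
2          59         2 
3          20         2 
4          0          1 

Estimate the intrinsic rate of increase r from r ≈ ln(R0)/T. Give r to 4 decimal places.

0.6400

lx = nx/n0 = nx/200: 1, 0.555, 0.295, 0.1, 0
R0 = Σ lx·mx = 0 + 1.665 + 0.59 + 0.2 + 0 = 2.455
Σ x·lx·mx = 3.445; T = 3.445/2.455 = 1.40326…
r ≈ ln(R0)/T = ln(2.455)/1.40326… = 0.640029… → 0.6400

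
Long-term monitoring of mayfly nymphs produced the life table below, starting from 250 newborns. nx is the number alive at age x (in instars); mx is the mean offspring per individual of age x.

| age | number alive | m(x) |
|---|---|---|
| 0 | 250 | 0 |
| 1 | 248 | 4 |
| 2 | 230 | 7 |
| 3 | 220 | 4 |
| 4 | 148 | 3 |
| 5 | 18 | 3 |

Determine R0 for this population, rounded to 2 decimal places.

15.92

lx = nx/n0 = nx/250: 1, 0.992, 0.92, 0.88, 0.592, 0.072
lx·mx by age: 0, 3.968, 6.44, 3.52, 1.776, 0.216
R0 = Σ lx·mx = 15.92 → 15.92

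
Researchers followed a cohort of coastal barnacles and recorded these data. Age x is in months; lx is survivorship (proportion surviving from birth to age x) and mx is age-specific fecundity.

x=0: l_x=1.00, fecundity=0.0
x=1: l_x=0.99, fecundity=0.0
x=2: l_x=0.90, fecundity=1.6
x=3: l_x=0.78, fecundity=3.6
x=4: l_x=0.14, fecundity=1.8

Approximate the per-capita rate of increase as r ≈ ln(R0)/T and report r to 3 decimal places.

R0 = Σ lx·mx = 0 + 0 + 1.44 + 2.808 + 0.252 = 4.5
Σ x·lx·mx = 12.312; T = 12.312/4.5 = 2.736
r ≈ ln(R0)/T = ln(4.5)/2.736 = 0.54974… → 0.550

0.550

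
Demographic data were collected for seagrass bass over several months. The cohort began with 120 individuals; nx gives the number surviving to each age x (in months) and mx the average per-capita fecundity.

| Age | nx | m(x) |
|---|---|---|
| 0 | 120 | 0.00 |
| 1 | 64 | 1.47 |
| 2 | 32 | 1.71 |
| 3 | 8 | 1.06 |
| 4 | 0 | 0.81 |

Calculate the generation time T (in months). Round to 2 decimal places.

lx = nx/n0 = nx/120: 1, 0.53333…, 0.26667…, 0.06667…, 0
lx·mx: 0, 0.784…, 0.456…, 0.070667…, 0 → R0 = 1.310667…
x·lx·mx: 0, 0.784…, 0.912…, 0.212…, 0 → Σ = 1.908…
T = 1.908… / 1.310667… = 1.455748… → 1.46

1.46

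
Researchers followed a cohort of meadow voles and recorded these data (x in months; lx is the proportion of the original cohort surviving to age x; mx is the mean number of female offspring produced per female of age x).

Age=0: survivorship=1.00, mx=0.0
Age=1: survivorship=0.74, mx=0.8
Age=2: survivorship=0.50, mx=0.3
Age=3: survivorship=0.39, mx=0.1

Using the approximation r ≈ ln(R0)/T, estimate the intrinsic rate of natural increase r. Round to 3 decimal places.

-0.191

R0 = Σ lx·mx = 0 + 0.592 + 0.15 + 0.039 = 0.781
Σ x·lx·mx = 1.009; T = 1.009/0.781 = 1.29193…
r ≈ ln(R0)/T = ln(0.781)/1.29193… = -0.19133… → -0.191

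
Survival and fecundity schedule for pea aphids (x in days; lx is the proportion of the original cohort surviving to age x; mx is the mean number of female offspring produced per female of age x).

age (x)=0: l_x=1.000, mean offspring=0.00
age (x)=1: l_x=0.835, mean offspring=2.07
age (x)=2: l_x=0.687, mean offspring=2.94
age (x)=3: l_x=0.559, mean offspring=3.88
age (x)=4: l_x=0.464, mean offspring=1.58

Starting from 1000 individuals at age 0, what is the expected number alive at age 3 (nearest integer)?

559

Expected survivors = N0 · l_3 = 1000 × 0.559 = 559 → 559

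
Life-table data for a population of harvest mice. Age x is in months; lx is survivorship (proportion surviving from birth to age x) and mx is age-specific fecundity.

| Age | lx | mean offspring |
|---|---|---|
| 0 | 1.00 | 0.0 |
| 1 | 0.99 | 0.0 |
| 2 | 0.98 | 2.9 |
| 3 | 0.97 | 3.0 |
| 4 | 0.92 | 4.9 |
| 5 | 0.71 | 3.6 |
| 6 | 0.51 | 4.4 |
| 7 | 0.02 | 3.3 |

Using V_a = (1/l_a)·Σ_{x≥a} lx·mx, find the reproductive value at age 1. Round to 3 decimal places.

15.279

lx·mx for x ≥ 1: 0, 2.842, 2.91, 4.508, 2.556, 2.244, 0.066 → sum = 15.126
V_1 = 15.126 / l_1 = 15.126 / 0.99 = 15.278788… → 15.279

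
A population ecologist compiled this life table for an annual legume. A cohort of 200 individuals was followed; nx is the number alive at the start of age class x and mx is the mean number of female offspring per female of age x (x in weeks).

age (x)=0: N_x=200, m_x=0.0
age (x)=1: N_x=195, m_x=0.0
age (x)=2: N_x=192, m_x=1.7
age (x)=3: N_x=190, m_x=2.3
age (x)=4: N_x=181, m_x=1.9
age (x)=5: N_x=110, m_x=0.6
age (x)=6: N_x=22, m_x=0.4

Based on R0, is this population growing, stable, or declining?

growing

lx = nx/n0 = nx/200: 1, 0.975, 0.96, 0.95, 0.905, 0.55, 0.11
R0 = Σ lx·mx = 0 + 0 + 1.632 + 2.185 + 1.7195 + 0.33 + 0.044 = 5.9105
R0 > 1, so the population is growing.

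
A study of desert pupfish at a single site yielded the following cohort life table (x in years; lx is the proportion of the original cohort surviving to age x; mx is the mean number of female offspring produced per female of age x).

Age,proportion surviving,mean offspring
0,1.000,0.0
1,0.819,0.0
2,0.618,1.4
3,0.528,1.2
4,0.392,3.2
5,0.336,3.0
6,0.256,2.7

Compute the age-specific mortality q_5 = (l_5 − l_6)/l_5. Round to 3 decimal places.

q_5 = (l_5 − l_6) / l_5 = (0.336 − 0.256) / 0.336
     = 0.08 / 0.336 = 0.238095… → 0.238

0.238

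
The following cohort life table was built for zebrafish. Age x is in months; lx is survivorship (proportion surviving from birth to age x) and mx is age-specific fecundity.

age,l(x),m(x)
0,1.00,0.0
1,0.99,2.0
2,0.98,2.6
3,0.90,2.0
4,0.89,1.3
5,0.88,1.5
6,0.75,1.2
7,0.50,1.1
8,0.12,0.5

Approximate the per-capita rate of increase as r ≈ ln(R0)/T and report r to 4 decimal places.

0.7200

R0 = Σ lx·mx = 0 + 1.98 + 2.548 + 1.8 + 1.157 + 1.32 + 0.9 + 0.55 + 0.06 = 10.315
Σ x·lx·mx = 33.434; T = 33.434/10.315 = 3.2413…
r ≈ ln(R0)/T = ln(10.315)/3.2413… = 0.719958… → 0.7200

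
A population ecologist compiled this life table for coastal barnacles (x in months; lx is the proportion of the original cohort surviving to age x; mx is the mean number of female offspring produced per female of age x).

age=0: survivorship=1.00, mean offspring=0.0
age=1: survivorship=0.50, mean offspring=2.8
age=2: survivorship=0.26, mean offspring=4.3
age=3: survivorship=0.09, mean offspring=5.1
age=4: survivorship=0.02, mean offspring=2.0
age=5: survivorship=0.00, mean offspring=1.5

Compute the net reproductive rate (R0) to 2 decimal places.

3.02

lx·mx by age: 0, 1.4, 1.118, 0.459, 0.04, 0
R0 = Σ lx·mx = 3.017 → 3.02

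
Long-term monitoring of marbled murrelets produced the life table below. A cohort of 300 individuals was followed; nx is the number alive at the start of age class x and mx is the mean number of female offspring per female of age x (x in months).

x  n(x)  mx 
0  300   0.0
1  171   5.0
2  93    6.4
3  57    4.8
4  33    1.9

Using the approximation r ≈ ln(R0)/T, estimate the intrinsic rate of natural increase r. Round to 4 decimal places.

lx = nx/n0 = nx/300: 1, 0.57, 0.31, 0.19, 0.11
R0 = Σ lx·mx = 0 + 2.85 + 1.984 + 0.912 + 0.209 = 5.955
Σ x·lx·mx = 10.39; T = 10.39/5.955 = 1.74475…
r ≈ ln(R0)/T = ln(5.955)/1.74475… = 1.022627… → 1.0226

1.0226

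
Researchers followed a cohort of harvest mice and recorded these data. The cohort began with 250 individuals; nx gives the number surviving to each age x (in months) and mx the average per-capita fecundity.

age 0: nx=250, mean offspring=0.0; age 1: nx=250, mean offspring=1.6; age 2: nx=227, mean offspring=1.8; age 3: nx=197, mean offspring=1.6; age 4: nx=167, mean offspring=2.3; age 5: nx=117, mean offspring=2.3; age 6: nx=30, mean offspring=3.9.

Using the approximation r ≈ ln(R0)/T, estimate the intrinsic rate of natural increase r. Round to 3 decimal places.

lx = nx/n0 = nx/250: 1, 1, 0.908, 0.788, 0.668, 0.468, 0.12
R0 = Σ lx·mx = 0 + 1.6 + 1.6344 + 1.2608 + 1.5364 + 1.0764 + 0.468 = 7.576
Σ x·lx·mx = 22.9868; T = 22.9868/7.576 = 3.03416…
r ≈ ln(R0)/T = ln(7.576)/3.03416… = 0.6674… → 0.667

0.667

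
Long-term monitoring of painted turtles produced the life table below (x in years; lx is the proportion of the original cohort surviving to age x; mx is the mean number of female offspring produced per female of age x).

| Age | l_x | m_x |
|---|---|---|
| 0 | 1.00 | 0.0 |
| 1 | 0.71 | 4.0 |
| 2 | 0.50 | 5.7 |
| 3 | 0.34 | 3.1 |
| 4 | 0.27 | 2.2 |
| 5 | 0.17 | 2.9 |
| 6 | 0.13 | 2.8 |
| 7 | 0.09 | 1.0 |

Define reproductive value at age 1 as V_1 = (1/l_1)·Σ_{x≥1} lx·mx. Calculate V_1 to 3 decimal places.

lx·mx for x ≥ 1: 2.84, 2.85, 1.054, 0.594, 0.493, 0.364, 0.09 → sum = 8.285
V_1 = 8.285 / l_1 = 8.285 / 0.71 = 11.669014… → 11.669

11.669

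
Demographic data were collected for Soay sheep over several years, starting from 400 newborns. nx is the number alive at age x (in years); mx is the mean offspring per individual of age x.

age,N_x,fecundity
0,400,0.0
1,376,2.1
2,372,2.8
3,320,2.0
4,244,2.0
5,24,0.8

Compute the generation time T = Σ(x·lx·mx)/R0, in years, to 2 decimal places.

lx = nx/n0 = nx/400: 1, 0.94, 0.93, 0.8, 0.61, 0.06
lx·mx: 0, 1.974, 2.604, 1.6, 1.22, 0.048 → R0 = 7.446
x·lx·mx: 0, 1.974, 5.208, 4.8, 4.88, 0.24 → Σ = 17.102
T = 17.102 / 7.446 = 2.296804… → 2.30

2.30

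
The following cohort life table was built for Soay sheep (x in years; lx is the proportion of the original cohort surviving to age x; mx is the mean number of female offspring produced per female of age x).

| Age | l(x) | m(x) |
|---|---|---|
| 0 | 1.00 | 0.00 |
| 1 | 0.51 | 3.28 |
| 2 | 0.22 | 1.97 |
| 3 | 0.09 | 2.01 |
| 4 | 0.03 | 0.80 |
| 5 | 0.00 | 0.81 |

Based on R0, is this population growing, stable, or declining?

growing

R0 = Σ lx·mx = 0 + 1.6728 + 0.4334 + 0.1809 + 0.024 + 0 = 2.3111
R0 > 1, so the population is growing.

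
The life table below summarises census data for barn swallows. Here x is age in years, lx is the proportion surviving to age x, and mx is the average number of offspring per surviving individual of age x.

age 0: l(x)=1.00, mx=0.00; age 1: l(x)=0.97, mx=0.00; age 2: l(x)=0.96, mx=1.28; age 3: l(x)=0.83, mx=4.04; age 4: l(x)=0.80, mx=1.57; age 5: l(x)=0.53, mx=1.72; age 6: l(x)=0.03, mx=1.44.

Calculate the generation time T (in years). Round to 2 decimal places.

3.29

lx·mx: 0, 0, 1.2288, 3.3532, 1.256, 0.9116, 0.0432 → R0 = 6.7928
x·lx·mx: 0, 0, 2.4576, 10.0596, 5.024, 4.558, 0.2592 → Σ = 22.3584
T = 22.3584 / 6.7928 = 3.291485… → 3.29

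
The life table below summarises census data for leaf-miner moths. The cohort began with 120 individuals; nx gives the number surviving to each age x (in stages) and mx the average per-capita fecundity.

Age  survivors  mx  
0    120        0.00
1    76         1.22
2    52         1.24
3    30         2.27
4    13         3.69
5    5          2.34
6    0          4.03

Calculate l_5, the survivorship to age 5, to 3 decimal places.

l_5 = n_5/n_0 = 5/120 = 0.041667… → 0.042

0.042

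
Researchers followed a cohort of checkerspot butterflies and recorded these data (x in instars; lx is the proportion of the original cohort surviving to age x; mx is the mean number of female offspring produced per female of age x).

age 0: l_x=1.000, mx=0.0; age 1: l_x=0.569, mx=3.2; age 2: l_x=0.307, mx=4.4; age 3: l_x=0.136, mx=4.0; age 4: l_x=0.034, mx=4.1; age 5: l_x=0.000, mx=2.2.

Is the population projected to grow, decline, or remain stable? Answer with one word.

R0 = Σ lx·mx = 0 + 1.8208 + 1.3508 + 0.544 + 0.1394 + 0 = 3.855
R0 > 1, so the population is growing.

growing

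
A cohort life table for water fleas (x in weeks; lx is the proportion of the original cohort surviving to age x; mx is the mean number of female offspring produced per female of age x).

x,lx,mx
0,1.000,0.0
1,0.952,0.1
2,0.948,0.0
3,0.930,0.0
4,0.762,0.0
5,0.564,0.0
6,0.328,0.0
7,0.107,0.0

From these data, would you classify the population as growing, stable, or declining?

R0 = Σ lx·mx = 0 + 0.0952 + 0 + 0 + 0 + 0 + 0 + 0 = 0.0952
R0 < 1, so the population is declining.

declining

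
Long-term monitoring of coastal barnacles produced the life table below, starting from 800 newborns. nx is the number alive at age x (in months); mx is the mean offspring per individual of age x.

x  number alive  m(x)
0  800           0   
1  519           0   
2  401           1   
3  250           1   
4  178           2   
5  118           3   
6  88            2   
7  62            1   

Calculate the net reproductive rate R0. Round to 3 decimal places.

1.999

lx = nx/n0 = nx/800: 1, 0.64875, 0.50125, 0.3125, 0.2225, 0.1475, 0.11, 0.0775
lx·mx by age: 0, 0, 0.50125, 0.3125, 0.445, 0.4425, 0.22, 0.0775
R0 = Σ lx·mx = 1.99875 → 1.999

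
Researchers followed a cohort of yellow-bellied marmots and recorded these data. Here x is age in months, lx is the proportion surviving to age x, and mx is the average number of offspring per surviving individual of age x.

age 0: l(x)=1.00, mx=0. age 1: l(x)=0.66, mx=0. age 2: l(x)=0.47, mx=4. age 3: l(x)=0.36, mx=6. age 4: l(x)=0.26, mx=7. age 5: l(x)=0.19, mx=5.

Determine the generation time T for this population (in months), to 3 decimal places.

lx·mx: 0, 0, 1.88, 2.16, 1.82, 0.95 → R0 = 6.81
x·lx·mx: 0, 0, 3.76, 6.48, 7.28, 4.75 → Σ = 22.27
T = 22.27 / 6.81 = 3.270191… → 3.270

3.270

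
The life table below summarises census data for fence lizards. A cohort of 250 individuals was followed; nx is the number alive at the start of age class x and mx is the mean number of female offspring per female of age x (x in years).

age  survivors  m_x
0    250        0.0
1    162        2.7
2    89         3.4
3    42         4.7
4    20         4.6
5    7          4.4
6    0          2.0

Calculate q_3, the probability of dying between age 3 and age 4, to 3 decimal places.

0.524

lx = nx/n0 = nx/250: 1, 0.648, 0.356, 0.168, 0.08, 0.028, 0
q_3 = (l_3 − l_4) / l_3 = (0.168 − 0.08) / 0.168
     = 0.088 / 0.168 = 0.52381… → 0.524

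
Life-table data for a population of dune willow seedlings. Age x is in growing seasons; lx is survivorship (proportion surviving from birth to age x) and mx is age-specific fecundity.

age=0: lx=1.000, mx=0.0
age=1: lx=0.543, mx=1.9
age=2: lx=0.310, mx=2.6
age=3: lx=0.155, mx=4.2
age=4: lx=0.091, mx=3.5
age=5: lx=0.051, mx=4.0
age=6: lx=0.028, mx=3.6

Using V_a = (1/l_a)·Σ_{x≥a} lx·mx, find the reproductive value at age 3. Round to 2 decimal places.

8.22

lx·mx for x ≥ 3: 0.651, 0.3185, 0.204, 0.1008 → sum = 1.2743
V_3 = 1.2743 / l_3 = 1.2743 / 0.155 = 8.22129… → 8.22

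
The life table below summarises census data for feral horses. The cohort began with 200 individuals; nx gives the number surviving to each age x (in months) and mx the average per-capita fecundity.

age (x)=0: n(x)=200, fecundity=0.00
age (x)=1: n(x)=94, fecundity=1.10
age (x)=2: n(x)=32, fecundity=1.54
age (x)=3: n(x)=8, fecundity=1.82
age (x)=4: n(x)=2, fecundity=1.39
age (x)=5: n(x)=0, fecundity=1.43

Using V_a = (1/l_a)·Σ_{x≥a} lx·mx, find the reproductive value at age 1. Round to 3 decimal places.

lx = nx/n0 = nx/200: 1, 0.47, 0.16, 0.04, 0.01, 0
lx·mx for x ≥ 1: 0.517, 0.2464, 0.0728, 0.0139, 0 → sum = 0.8501
V_1 = 0.8501 / l_1 = 0.8501 / 0.47 = 1.808723… → 1.809

1.809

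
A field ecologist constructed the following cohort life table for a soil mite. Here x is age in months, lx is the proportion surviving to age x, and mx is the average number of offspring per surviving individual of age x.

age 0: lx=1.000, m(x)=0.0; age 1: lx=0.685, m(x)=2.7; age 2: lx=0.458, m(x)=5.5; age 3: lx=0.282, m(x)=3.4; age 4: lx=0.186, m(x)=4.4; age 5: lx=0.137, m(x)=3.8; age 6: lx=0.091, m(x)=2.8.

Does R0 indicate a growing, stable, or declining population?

growing

R0 = Σ lx·mx = 0 + 1.8495 + 2.519 + 0.9588 + 0.8184 + 0.5206 + 0.2548 = 6.9211
R0 > 1, so the population is growing.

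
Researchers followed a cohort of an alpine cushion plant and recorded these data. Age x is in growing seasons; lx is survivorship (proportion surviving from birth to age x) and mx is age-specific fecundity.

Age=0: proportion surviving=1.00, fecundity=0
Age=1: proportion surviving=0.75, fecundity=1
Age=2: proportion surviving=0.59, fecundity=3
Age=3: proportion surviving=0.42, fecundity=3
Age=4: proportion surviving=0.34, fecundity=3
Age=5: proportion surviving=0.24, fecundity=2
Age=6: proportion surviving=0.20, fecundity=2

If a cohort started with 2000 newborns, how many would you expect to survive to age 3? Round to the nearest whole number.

Expected survivors = N0 · l_3 = 2000 × 0.42 = 840 → 840

840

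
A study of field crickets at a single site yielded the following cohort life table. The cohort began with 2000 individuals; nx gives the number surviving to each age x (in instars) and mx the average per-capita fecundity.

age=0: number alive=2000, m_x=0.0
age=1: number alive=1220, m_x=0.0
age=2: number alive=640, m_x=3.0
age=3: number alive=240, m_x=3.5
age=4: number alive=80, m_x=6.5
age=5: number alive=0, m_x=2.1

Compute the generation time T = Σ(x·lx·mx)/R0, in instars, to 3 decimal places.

2.573

lx = nx/n0 = nx/2000: 1, 0.61, 0.32, 0.12, 0.04, 0
lx·mx: 0, 0, 0.96, 0.42, 0.26, 0 → R0 = 1.64
x·lx·mx: 0, 0, 1.92, 1.26, 1.04, 0 → Σ = 4.22
T = 4.22 / 1.64 = 2.573171… → 2.573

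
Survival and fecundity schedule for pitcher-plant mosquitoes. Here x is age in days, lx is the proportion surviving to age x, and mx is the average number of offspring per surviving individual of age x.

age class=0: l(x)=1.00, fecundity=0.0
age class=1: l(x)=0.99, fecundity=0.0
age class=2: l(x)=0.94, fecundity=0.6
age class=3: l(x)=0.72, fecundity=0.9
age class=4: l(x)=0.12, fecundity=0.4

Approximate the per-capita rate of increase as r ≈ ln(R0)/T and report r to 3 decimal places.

0.089

R0 = Σ lx·mx = 0 + 0 + 0.564 + 0.648 + 0.048 = 1.26
Σ x·lx·mx = 3.264; T = 3.264/1.26 = 2.59048…
r ≈ ln(R0)/T = ln(1.26)/2.59048… = 0.08922… → 0.089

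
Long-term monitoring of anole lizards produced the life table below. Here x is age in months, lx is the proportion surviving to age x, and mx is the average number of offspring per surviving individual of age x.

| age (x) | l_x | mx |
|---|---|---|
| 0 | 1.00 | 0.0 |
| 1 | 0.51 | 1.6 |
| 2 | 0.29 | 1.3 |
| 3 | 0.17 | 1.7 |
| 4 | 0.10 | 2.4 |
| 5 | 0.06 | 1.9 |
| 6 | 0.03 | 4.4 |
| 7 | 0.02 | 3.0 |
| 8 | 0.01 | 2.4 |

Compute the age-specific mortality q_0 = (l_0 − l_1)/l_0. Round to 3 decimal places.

0.490

q_0 = (l_0 − l_1) / l_0 = (1 − 0.51) / 1
     = 0.49 / 1 = 0.49 → 0.490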